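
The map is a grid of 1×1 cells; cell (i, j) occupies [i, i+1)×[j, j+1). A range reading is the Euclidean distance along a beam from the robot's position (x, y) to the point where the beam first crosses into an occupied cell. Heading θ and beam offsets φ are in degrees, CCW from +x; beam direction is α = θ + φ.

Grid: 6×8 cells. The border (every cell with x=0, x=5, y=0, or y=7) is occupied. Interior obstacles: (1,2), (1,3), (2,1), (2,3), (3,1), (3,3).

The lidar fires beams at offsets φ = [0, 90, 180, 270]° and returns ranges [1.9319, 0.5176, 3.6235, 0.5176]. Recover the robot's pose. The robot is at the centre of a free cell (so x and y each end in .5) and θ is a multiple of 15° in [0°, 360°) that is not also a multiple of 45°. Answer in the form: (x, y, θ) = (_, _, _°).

Candidates: 18 free-cell centres × 16 headings = 288 poses. Raycast each; keep the one whose scan matches to 4 dp.
  (4.5, 1.5, 240°): beam 1 = 0.5774 ≠ 1.9319 ✗
  (3.5, 2.5, 195°): beam 1 = 1.5529 ≠ 1.9319 ✗
  (4.5, 5.5, 30°): beam 1 = 0.5774 ≠ 1.9319 ✗
  (2.5, 4.5, 285°): beam 1 = 0.5176 ≠ 1.9319 ✗
  (2.5, 2.5, 30°): beam 1 = 1.0000 ≠ 1.9319 ✗
  …
  (4.5, 3.5, 285°): r_1=1.9319, r_2=0.5176, r_3=3.6235, r_4=0.5176 — all match ✓
No second candidate reproduces the full scan.

(x, y, θ) = (4.5, 3.5, 285°)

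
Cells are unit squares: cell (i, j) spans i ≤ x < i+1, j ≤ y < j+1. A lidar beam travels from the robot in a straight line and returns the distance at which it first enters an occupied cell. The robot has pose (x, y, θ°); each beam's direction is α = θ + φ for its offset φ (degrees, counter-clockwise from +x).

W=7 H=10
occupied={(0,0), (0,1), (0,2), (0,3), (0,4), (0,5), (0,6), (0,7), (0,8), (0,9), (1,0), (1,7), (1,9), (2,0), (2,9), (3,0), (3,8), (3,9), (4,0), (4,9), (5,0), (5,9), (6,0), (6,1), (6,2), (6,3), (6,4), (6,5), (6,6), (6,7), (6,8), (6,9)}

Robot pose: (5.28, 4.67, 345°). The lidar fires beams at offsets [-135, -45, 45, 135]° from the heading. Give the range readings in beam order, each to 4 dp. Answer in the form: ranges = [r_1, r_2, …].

beam 1: φ=-135°, α=210°
  dir = (cos 210°, sin 210°) = (-0.8660, -0.5000); from cell (5,4)
  next x-line at t=0.3233, next y-line at t=1.3400; Δt_x=1.1547, Δt_y=2.0000
    x: enter (4,4) at t=0.3233
    y: enter (4,3) at t=1.3400
    x: enter (3,3) at t=1.4780
    x: enter (2,3) at t=2.6327
    y: enter (2,2) at t=3.3400
    x: enter (1,2) at t=3.7874
    x: enter (0,2) at t=4.9421 ← occupied
  → r_1 = 4.9421
beam 2: φ=-45°, α=300°
  dir = (cos 300°, sin 300°) = (0.5000, -0.8660); from cell (5,4)
  next x-line at t=1.4400, next y-line at t=0.7736; Δt_x=2.0000, Δt_y=1.1547
    y: enter (5,3) at t=0.7736
    x: enter (6,3) at t=1.4400 ← occupied
  → r_2 = 1.4400
beam 3: φ=45°, α=30°
  dir = (cos 30°, sin 30°) = (0.8660, 0.5000); from cell (5,4)
  next x-line at t=0.8314, next y-line at t=0.6600; Δt_x=1.1547, Δt_y=2.0000
    y: enter (5,5) at t=0.6600
    x: enter (6,5) at t=0.8314 ← occupied
  → r_3 = 0.8314
beam 4: φ=135°, α=120°
  dir = (cos 120°, sin 120°) = (-0.5000, 0.8660); from cell (5,4)
  next x-line at t=0.5600, next y-line at t=0.3811; Δt_x=2.0000, Δt_y=1.1547
    y: enter (5,5) at t=0.3811
    x: enter (4,5) at t=0.5600
    y: enter (4,6) at t=1.5358
    x: enter (3,6) at t=2.5600
    y: enter (3,7) at t=2.6905
    y: enter (3,8) at t=3.8452 ← occupied
  → r_4 = 3.8452

ranges = [4.9421, 1.4400, 0.8314, 3.8452]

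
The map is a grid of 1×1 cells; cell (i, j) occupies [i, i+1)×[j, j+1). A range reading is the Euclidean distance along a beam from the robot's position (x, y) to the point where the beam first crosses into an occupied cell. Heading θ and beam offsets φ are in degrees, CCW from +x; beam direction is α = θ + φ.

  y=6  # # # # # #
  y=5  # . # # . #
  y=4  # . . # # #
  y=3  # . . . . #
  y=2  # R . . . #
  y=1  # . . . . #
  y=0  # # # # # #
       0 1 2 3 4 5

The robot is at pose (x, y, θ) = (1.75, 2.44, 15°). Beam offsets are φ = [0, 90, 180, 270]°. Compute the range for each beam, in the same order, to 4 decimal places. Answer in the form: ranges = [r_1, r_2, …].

beam 1: φ=0°, α=15°
  direction (0.9659, 0.2588); cell (1,2); t to first gridline: x 0.2588, y 2.1637 (then +1.0353 / +3.8637)
    (2,2) via x @ 0.2588
    (3,2) via x @ 1.2941
    (3,3) via y @ 2.1637
    (4,3) via x @ 2.3294
    (5,3) via x @ 3.3646  # hit
  → r_1 = 3.3646
beam 2: φ=90°, α=105°
  direction (-0.2588, 0.9659); cell (1,2); t to first gridline: x 2.8978, y 0.5798 (then +3.8637 / +1.0353)
    (1,3) via y @ 0.5798
    (1,4) via y @ 1.6150
    (1,5) via y @ 2.6503
    (0,5) via x @ 2.8978  # hit
  → r_2 = 2.8978
beam 3: φ=180°, α=195°
  direction (-0.9659, -0.2588); cell (1,2); t to first gridline: x 0.7765, y 1.7000 (then +1.0353 / +3.8637)
    (0,2) via x @ 0.7765  # hit
  → r_3 = 0.7765
beam 4: φ=270°, α=285°
  direction (0.2588, -0.9659); cell (1,2); t to first gridline: x 0.9659, y 0.4555 (then +3.8637 / +1.0353)
    (1,1) via y @ 0.4555
    (2,1) via x @ 0.9659
    (2,0) via y @ 1.4908  # hit
  → r_4 = 1.4908

ranges = [3.3646, 2.8978, 0.7765, 1.4908]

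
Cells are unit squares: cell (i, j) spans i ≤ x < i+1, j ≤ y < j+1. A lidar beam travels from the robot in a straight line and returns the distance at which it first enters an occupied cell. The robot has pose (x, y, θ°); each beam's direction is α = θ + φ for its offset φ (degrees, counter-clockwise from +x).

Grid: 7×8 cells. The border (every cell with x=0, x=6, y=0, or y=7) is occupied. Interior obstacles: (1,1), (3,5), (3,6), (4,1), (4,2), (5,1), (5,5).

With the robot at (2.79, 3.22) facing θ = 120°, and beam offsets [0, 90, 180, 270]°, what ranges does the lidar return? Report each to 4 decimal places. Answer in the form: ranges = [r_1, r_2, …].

ranges = [3.5800, 2.0669, 2.4200, 3.5600]

beam 1: φ=0°, α=120°
  dir = (cos 120°, sin 120°) = (-0.5000, 0.8660); from cell (2,3)
  next x-line at t=1.5800, next y-line at t=0.9007; Δt_x=2.0000, Δt_y=1.1547
    y: enter (2,4) at t=0.9007
    x: enter (1,4) at t=1.5800
    y: enter (1,5) at t=2.0554
    y: enter (1,6) at t=3.2101
    x: enter (0,6) at t=3.5800 ← occupied
  → r_1 = 3.5800
beam 2: φ=90°, α=210°
  dir = (cos 210°, sin 210°) = (-0.8660, -0.5000); from cell (2,3)
  next x-line at t=0.9122, next y-line at t=0.4400; Δt_x=1.1547, Δt_y=2.0000
    y: enter (2,2) at t=0.4400
    x: enter (1,2) at t=0.9122
    x: enter (0,2) at t=2.0669 ← occupied
  → r_2 = 2.0669
beam 3: φ=180°, α=300°
  dir = (cos 300°, sin 300°) = (0.5000, -0.8660); from cell (2,3)
  next x-line at t=0.4200, next y-line at t=0.2540; Δt_x=2.0000, Δt_y=1.1547
    y: enter (2,2) at t=0.2540
    x: enter (3,2) at t=0.4200
    y: enter (3,1) at t=1.4087
    x: enter (4,1) at t=2.4200 ← occupied
  → r_3 = 2.4200
beam 4: φ=270°, α=30°
  dir = (cos 30°, sin 30°) = (0.8660, 0.5000); from cell (2,3)
  next x-line at t=0.2425, next y-line at t=1.5600; Δt_x=1.1547, Δt_y=2.0000
    x: enter (3,3) at t=0.2425
    x: enter (4,3) at t=1.3972
    y: enter (4,4) at t=1.5600
    x: enter (5,4) at t=2.5519
    y: enter (5,5) at t=3.5600 ← occupied
  → r_4 = 3.5600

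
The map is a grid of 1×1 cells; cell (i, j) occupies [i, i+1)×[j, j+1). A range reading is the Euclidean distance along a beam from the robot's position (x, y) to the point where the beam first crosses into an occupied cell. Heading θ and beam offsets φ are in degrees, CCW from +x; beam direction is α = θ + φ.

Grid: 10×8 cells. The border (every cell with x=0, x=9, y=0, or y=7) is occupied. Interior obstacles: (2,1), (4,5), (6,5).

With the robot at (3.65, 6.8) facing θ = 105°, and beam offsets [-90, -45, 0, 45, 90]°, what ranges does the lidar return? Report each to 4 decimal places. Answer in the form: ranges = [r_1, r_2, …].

beam 1: φ=-90°, α=15°
  dir = (cos 15°, sin 15°) = (0.9659, 0.2588); from cell (3,6)
  next x-line at t=0.3623, next y-line at t=0.7727; Δt_x=1.0353, Δt_y=3.8637
    x: enter (4,6) at t=0.3623
    y: enter (4,7) at t=0.7727 ← occupied
  → r_1 = 0.7727
beam 2: φ=-45°, α=60°
  dir = (cos 60°, sin 60°) = (0.5000, 0.8660); from cell (3,6)
  next x-line at t=0.7000, next y-line at t=0.2309; Δt_x=2.0000, Δt_y=1.1547
    y: enter (3,7) at t=0.2309 ← occupied
  → r_2 = 0.2309
beam 3: φ=0°, α=105°
  dir = (cos 105°, sin 105°) = (-0.2588, 0.9659); from cell (3,6)
  next x-line at t=2.5114, next y-line at t=0.2071; Δt_x=3.8637, Δt_y=1.0353
    y: enter (3,7) at t=0.2071 ← occupied
  → r_3 = 0.2071
beam 4: φ=45°, α=150°
  dir = (cos 150°, sin 150°) = (-0.8660, 0.5000); from cell (3,6)
  next x-line at t=0.7506, next y-line at t=0.4000; Δt_x=1.1547, Δt_y=2.0000
    y: enter (3,7) at t=0.4000 ← occupied
  → r_4 = 0.4000
beam 5: φ=90°, α=195°
  dir = (cos 195°, sin 195°) = (-0.9659, -0.2588); from cell (3,6)
  next x-line at t=0.6729, next y-line at t=3.0910; Δt_x=1.0353, Δt_y=3.8637
    x: enter (2,6) at t=0.6729
    x: enter (1,6) at t=1.7082
    x: enter (0,6) at t=2.7435 ← occupied
  → r_5 = 2.7435

ranges = [0.7727, 0.2309, 0.2071, 0.4000, 2.7435]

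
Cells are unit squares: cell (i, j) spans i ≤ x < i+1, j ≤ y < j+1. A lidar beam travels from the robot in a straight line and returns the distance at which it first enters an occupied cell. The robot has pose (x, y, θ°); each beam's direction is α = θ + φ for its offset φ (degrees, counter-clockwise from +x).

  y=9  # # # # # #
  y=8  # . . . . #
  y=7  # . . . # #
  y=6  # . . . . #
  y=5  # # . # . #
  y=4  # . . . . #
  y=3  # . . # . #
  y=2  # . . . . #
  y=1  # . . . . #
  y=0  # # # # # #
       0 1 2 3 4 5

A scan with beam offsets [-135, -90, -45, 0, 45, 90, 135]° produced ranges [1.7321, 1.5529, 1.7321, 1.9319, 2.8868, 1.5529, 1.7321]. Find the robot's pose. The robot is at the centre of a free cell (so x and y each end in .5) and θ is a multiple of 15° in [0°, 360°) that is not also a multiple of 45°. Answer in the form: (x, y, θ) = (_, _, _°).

(x, y, θ) = (2.5, 7.5, 285°)

The pose lattice has 28·16 = 448 candidates. Test each by forward raycasting.
  (2.5, 6.5, 60°): beam 1 = 2.5882 ≠ 1.7321 ✗
  (2.5, 4.5, 60°): beam 1 = 3.6235 ≠ 1.7321 ✗
  (4.5, 3.5, 285°): beam 1 = 0.5774 ≠ 1.7321 ✗
  (3.5, 2.5, 30°): beam 1 = 1.5529 ≠ 1.7321 ✗
  …
  (2.5, 7.5, 285°): r_1=1.7321, r_2=1.5529, r_3=1.7321, r_4=1.9319, r_5=2.8868, r_6=1.5529, r_7=1.7321 — all match ✓
Only this pose fits every beam.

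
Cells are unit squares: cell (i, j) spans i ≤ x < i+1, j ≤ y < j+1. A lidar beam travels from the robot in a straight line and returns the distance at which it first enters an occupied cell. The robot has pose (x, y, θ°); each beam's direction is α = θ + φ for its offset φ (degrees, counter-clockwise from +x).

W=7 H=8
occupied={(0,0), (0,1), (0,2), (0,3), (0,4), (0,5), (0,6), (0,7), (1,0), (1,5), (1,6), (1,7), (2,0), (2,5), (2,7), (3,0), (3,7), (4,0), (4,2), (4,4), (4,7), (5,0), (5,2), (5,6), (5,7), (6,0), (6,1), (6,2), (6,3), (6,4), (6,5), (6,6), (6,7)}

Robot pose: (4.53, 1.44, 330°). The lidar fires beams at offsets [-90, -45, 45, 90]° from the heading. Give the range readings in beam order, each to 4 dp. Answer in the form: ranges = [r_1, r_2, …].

beam 1: φ=-90°, α=240°
  d=(-0.5000,-0.8660)  start (4,1)  tX=1.0600 tY=0.5081  stride 1/|dx|=2.0000 1/|dy|=1.1547
    cross y-line → (4,0), t=0.5081 (wall)
  → r_1 = 0.5081
beam 2: φ=-45°, α=285°
  d=(0.2588,-0.9659)  start (4,1)  tX=1.8159 tY=0.4555  stride 1/|dx|=3.8637 1/|dy|=1.0353
    cross y-line → (4,0), t=0.4555 (wall)
  → r_2 = 0.4555
beam 3: φ=45°, α=15°
  d=(0.9659,0.2588)  start (4,1)  tX=0.4866 tY=2.1637  stride 1/|dx|=1.0353 1/|dy|=3.8637
    cross x-line → (5,1), t=0.4866
    cross x-line → (6,1), t=1.5219 (wall)
  → r_3 = 1.5219
beam 4: φ=90°, α=60°
  d=(0.5000,0.8660)  start (4,1)  tX=0.9400 tY=0.6466  stride 1/|dx|=2.0000 1/|dy|=1.1547
    cross y-line → (4,2), t=0.6466 (wall)
  → r_4 = 0.6466

ranges = [0.5081, 0.4555, 1.5219, 0.6466]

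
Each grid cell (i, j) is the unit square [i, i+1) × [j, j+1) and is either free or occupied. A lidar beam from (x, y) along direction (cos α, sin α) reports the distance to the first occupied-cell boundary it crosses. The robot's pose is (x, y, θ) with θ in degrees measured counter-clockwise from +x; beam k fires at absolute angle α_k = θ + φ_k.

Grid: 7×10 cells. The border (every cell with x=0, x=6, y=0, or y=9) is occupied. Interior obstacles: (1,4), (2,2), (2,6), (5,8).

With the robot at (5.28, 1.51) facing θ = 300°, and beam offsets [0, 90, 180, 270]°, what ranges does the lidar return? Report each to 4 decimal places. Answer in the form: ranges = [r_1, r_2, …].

ranges = [0.5889, 0.8314, 5.1846, 1.0200]

beam 1: φ=0°, α=300°
  cosα=0.5000 sinα=-0.8660 | (5,1) | tMaxX 1.4400 tMaxY 0.5889 | tΔX 2.0000 tΔY 1.1547
    t=0.5889 [y] (5,0) — stop
  → r_1 = 0.5889
beam 2: φ=90°, α=30°
  cosα=0.8660 sinα=0.5000 | (5,1) | tMaxX 0.8314 tMaxY 0.9800 | tΔX 1.1547 tΔY 2.0000
    t=0.8314 [x] (6,1) — stop
  → r_2 = 0.8314
beam 3: φ=180°, α=120°
  cosα=-0.5000 sinα=0.8660 | (5,1) | tMaxX 0.5600 tMaxY 0.5658 | tΔX 2.0000 tΔY 1.1547
    t=0.5600 [x] (4,1)
    t=0.5658 [y] (4,2)
    t=1.7205 [y] (4,3)
    t=2.5600 [x] (3,3)
    t=2.8752 [y] (3,4)
    t=4.0299 [y] (3,5)
    t=4.5600 [x] (2,5)
    t=5.1846 [y] (2,6) — stop
  → r_3 = 5.1846
beam 4: φ=270°, α=210°
  cosα=-0.8660 sinα=-0.5000 | (5,1) | tMaxX 0.3233 tMaxY 1.0200 | tΔX 1.1547 tΔY 2.0000
    t=0.3233 [x] (4,1)
    t=1.0200 [y] (4,0) — stop
  → r_4 = 1.0200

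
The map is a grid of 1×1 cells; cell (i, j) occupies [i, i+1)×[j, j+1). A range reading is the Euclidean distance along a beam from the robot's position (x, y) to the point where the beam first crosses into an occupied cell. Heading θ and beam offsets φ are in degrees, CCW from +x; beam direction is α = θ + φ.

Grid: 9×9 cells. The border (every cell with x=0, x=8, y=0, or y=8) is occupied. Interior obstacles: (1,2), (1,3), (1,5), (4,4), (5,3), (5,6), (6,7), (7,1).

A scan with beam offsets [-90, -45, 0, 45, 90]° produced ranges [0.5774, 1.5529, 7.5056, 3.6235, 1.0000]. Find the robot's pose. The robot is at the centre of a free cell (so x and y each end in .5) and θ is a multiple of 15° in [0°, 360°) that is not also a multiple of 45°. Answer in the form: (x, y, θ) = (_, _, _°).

(x, y, θ) = (1.5, 7.5, 300°)

The pose lattice has 41·16 = 656 candidates. Test each by forward raycasting.
  (2.5, 5.5, 75°): beam 1 = 1.9319 ≠ 0.5774 ✗
  (4.5, 1.5, 195°): beam 1 = 6.7293 ≠ 0.5774 ✗
  (2.5, 5.5, 150°): beam 1 = 2.8868 ≠ 0.5774 ✗
  (3.5, 6.5, 30°): beam 1 = 1.7321 ≠ 0.5774 ✗
  …
  (1.5, 7.5, 300°): r_1=0.5774, r_2=1.5529, r_3=7.5056, r_4=3.6235, r_5=1.0000 — all match ✓
No second candidate reproduces the full scan.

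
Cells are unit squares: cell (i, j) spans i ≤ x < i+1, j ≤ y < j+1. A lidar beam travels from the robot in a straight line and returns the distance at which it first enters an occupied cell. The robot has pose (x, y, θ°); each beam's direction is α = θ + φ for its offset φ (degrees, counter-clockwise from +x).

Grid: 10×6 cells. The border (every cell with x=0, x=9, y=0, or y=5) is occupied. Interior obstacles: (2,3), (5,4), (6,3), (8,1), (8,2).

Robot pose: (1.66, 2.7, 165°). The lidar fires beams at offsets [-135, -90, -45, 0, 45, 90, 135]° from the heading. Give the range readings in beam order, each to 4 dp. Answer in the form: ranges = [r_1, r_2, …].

beam 1: φ=-135°, α=30°
  cosα=0.8660 sinα=0.5000 | (1,2) | tMaxX 0.3926 tMaxY 0.6000 | tΔX 1.1547 tΔY 2.0000
    t=0.3926 [x] (2,2)
    t=0.6000 [y] (2,3) — stop
  → r_1 = 0.6000
beam 2: φ=-90°, α=75°
  cosα=0.2588 sinα=0.9659 | (1,2) | tMaxX 1.3137 tMaxY 0.3106 | tΔX 3.8637 tΔY 1.0353
    t=0.3106 [y] (1,3)
    t=1.3137 [x] (2,3) — stop
  → r_2 = 1.3137
beam 3: φ=-45°, α=120°
  cosα=-0.5000 sinα=0.8660 | (1,2) | tMaxX 1.3200 tMaxY 0.3464 | tΔX 2.0000 tΔY 1.1547
    t=0.3464 [y] (1,3)
    t=1.3200 [x] (0,3) — stop
  → r_3 = 1.3200
beam 4: φ=0°, α=165°
  cosα=-0.9659 sinα=0.2588 | (1,2) | tMaxX 0.6833 tMaxY 1.1591 | tΔX 1.0353 tΔY 3.8637
    t=0.6833 [x] (0,2) — stop
  → r_4 = 0.6833
beam 5: φ=45°, α=210°
  cosα=-0.8660 sinα=-0.5000 | (1,2) | tMaxX 0.7621 tMaxY 1.4000 | tΔX 1.1547 tΔY 2.0000
    t=0.7621 [x] (0,2) — stop
  → r_5 = 0.7621
beam 6: φ=90°, α=255°
  cosα=-0.2588 sinα=-0.9659 | (1,2) | tMaxX 2.5500 tMaxY 0.7247 | tΔX 3.8637 tΔY 1.0353
    t=0.7247 [y] (1,1)
    t=1.7600 [y] (1,0) — stop
  → r_6 = 1.7600
beam 7: φ=135°, α=300°
  cosα=0.5000 sinα=-0.8660 | (1,2) | tMaxX 0.6800 tMaxY 0.8083 | tΔX 2.0000 tΔY 1.1547
    t=0.6800 [x] (2,2)
    t=0.8083 [y] (2,1)
    t=1.9630 [y] (2,0) — stop
  → r_7 = 1.9630

ranges = [0.6000, 1.3137, 1.3200, 0.6833, 0.7621, 1.7600, 1.9630]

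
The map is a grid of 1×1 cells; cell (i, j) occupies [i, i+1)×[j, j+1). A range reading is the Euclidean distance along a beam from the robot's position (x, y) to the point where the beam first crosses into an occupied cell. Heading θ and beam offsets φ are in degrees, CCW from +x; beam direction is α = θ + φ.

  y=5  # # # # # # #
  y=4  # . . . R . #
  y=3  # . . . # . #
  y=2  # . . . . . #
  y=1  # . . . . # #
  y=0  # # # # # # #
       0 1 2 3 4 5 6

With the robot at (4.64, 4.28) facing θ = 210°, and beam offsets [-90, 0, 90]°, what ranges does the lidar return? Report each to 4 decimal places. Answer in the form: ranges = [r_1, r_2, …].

beam 1: φ=-90°, α=120°
  d=(-0.5000,0.8660)  start (4,4)  tX=1.2800 tY=0.8314  stride 1/|dx|=2.0000 1/|dy|=1.1547
    cross y-line → (4,5), t=0.8314 (wall)
  → r_1 = 0.8314
beam 2: φ=0°, α=210°
  d=(-0.8660,-0.5000)  start (4,4)  tX=0.7390 tY=0.5600  stride 1/|dx|=1.1547 1/|dy|=2.0000
    cross y-line → (4,3), t=0.5600 (wall)
  → r_2 = 0.5600
beam 3: φ=90°, α=300°
  d=(0.5000,-0.8660)  start (4,4)  tX=0.7200 tY=0.3233  stride 1/|dx|=2.0000 1/|dy|=1.1547
    cross y-line → (4,3), t=0.3233 (wall)
  → r_3 = 0.3233

ranges = [0.8314, 0.5600, 0.3233]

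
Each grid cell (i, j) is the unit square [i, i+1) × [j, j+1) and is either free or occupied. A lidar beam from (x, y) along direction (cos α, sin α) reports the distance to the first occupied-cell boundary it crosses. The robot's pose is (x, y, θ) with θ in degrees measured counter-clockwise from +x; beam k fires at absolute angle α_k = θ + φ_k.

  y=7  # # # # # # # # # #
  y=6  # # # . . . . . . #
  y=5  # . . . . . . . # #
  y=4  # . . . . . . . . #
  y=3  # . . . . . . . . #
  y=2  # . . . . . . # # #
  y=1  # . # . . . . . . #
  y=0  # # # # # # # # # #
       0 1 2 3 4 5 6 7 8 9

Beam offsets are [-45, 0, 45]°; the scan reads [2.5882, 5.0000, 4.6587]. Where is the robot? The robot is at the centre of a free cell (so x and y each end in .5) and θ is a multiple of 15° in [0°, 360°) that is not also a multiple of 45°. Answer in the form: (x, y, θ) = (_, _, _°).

(x, y, θ) = (3.5, 5.5, 240°)

Enumerate (i+0.5, j+0.5, θ) over the 42 free cells and 16 admissible headings. For each, cast all 3 beams and compare to the given ranges.
  (8.5, 4.5, 240°): beam 1 = 7.7646 ≠ 2.5882 ✗
  (5.5, 3.5, 30°): beam 1 = 1.9319 ≠ 2.5882 ✗
  (1.5, 4.5, 165°): beam 1 = 1.0000 ≠ 2.5882 ✗
  …
  (3.5, 5.5, 240°): r_1=2.5882, r_2=5.0000, r_3=4.6587 — all match ✓
Only this pose fits every beam.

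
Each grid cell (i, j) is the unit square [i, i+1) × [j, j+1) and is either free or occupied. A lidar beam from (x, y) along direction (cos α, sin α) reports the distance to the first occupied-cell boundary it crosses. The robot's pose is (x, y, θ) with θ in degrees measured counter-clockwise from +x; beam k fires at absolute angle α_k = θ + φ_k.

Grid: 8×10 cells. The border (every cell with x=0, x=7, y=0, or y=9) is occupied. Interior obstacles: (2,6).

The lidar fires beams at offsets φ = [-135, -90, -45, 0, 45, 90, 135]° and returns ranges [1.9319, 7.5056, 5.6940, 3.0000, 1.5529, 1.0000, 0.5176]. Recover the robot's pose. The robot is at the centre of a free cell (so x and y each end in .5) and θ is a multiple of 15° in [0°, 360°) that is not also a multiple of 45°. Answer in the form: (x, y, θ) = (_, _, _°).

Candidates: 47 free-cell centres × 16 headings = 752 poses. Raycast each; keep the one whose scan matches to 4 dp.
  (6.5, 6.5, 150°): beam 1 = 0.5176 ≠ 1.9319 ✗
  (6.5, 4.5, 330°): beam 1 = 5.6940 ≠ 1.9319 ✗
  (1.5, 1.5, 75°): beam 1 = 0.5774 ≠ 1.9319 ✗
  (2.5, 4.5, 300°): beam 1 = 1.5529 ≠ 1.9319 ✗
  (2.5, 4.5, 75°): beam 1 = 4.0415 ≠ 1.9319 ✗
  …
  (6.5, 2.5, 210°): r_1=1.9319, r_2=7.5056, r_3=5.6940, r_4=3.0000, r_5=1.5529, r_6=1.0000, r_7=0.5176 — all match ✓
Only this pose fits every beam.

(x, y, θ) = (6.5, 2.5, 210°)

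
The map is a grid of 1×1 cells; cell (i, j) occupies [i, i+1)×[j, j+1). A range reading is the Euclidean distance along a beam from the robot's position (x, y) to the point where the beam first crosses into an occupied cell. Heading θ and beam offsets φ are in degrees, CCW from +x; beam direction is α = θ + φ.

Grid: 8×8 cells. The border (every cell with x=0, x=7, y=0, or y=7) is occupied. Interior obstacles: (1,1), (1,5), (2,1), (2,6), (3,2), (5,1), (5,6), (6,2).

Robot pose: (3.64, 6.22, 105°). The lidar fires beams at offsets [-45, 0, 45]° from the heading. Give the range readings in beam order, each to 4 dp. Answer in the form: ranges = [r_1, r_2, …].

beam 1: φ=-45°, α=60°
  d=(0.5000,0.8660)  start (3,6)  tX=0.7200 tY=0.9007  stride 1/|dx|=2.0000 1/|dy|=1.1547
    cross x-line → (4,6), t=0.7200
    cross y-line → (4,7), t=0.9007 (wall)
  → r_1 = 0.9007
beam 2: φ=0°, α=105°
  d=(-0.2588,0.9659)  start (3,6)  tX=2.4728 tY=0.8075  stride 1/|dx|=3.8637 1/|dy|=1.0353
    cross y-line → (3,7), t=0.8075 (wall)
  → r_2 = 0.8075
beam 3: φ=45°, α=150°
  d=(-0.8660,0.5000)  start (3,6)  tX=0.7390 tY=1.5600  stride 1/|dx|=1.1547 1/|dy|=2.0000
    cross x-line → (2,6), t=0.7390 (wall)
  → r_3 = 0.7390

ranges = [0.9007, 0.8075, 0.7390]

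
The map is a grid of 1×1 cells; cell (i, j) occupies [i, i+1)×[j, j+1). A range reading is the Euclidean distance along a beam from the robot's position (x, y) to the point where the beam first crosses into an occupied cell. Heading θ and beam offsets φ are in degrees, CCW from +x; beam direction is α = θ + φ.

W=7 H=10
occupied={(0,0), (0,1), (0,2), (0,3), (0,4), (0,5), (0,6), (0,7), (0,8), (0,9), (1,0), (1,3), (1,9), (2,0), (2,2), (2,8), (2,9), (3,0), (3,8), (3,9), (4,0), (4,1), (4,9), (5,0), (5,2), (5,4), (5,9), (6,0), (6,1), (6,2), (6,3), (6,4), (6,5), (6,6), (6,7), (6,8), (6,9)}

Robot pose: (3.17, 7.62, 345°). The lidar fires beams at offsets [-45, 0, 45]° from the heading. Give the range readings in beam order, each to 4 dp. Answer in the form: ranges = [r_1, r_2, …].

ranges = [3.6600, 2.9298, 0.7600]

beam 1: φ=-45°, α=300°
  dir = (cos 300°, sin 300°) = (0.5000, -0.8660); from cell (3,7)
  next x-line at t=1.6600, next y-line at t=0.7159; Δt_x=2.0000, Δt_y=1.1547
    y: enter (3,6) at t=0.7159
    x: enter (4,6) at t=1.6600
    y: enter (4,5) at t=1.8706
    y: enter (4,4) at t=3.0253
    x: enter (5,4) at t=3.6600 ← occupied
  → r_1 = 3.6600
beam 2: φ=0°, α=345°
  dir = (cos 345°, sin 345°) = (0.9659, -0.2588); from cell (3,7)
  next x-line at t=0.8593, next y-line at t=2.3955; Δt_x=1.0353, Δt_y=3.8637
    x: enter (4,7) at t=0.8593
    x: enter (5,7) at t=1.8946
    y: enter (5,6) at t=2.3955
    x: enter (6,6) at t=2.9298 ← occupied
  → r_2 = 2.9298
beam 3: φ=45°, α=30°
  dir = (cos 30°, sin 30°) = (0.8660, 0.5000); from cell (3,7)
  next x-line at t=0.9584, next y-line at t=0.7600; Δt_x=1.1547, Δt_y=2.0000
    y: enter (3,8) at t=0.7600 ← occupied
  → r_3 = 0.7600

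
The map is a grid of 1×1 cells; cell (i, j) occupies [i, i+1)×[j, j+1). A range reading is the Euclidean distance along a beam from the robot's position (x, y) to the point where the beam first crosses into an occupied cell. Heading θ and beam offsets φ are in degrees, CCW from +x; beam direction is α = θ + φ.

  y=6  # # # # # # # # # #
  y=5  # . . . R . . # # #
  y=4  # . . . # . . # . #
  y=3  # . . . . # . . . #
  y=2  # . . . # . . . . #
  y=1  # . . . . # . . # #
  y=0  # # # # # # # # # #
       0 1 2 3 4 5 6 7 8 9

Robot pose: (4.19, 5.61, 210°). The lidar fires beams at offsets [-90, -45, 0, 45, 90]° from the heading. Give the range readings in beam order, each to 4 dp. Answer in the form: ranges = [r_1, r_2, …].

ranges = [0.4503, 1.5068, 3.6835, 0.6315, 0.7044]

beam 1: φ=-90°, α=120°
  d=(-0.5000,0.8660)  start (4,5)  tX=0.3800 tY=0.4503  stride 1/|dx|=2.0000 1/|dy|=1.1547
    cross x-line → (3,5), t=0.3800
    cross y-line → (3,6), t=0.4503 (wall)
  → r_1 = 0.4503
beam 2: φ=-45°, α=165°
  d=(-0.9659,0.2588)  start (4,5)  tX=0.1967 tY=1.5068  stride 1/|dx|=1.0353 1/|dy|=3.8637
    cross x-line → (3,5), t=0.1967
    cross x-line → (2,5), t=1.2320
    cross y-line → (2,6), t=1.5068 (wall)
  → r_2 = 1.5068
beam 3: φ=0°, α=210°
  d=(-0.8660,-0.5000)  start (4,5)  tX=0.2194 tY=1.2200  stride 1/|dx|=1.1547 1/|dy|=2.0000
    cross x-line → (3,5), t=0.2194
    cross y-line → (3,4), t=1.2200
    cross x-line → (2,4), t=1.3741
    cross x-line → (1,4), t=2.5288
    cross y-line → (1,3), t=3.2200
    cross x-line → (0,3), t=3.6835 (wall)
  → r_3 = 3.6835
beam 4: φ=45°, α=255°
  d=(-0.2588,-0.9659)  start (4,5)  tX=0.7341 tY=0.6315  stride 1/|dx|=3.8637 1/|dy|=1.0353
    cross y-line → (4,4), t=0.6315 (wall)
  → r_4 = 0.6315
beam 5: φ=90°, α=300°
  d=(0.5000,-0.8660)  start (4,5)  tX=1.6200 tY=0.7044  stride 1/|dx|=2.0000 1/|dy|=1.1547
    cross y-line → (4,4), t=0.7044 (wall)
  → r_5 = 0.7044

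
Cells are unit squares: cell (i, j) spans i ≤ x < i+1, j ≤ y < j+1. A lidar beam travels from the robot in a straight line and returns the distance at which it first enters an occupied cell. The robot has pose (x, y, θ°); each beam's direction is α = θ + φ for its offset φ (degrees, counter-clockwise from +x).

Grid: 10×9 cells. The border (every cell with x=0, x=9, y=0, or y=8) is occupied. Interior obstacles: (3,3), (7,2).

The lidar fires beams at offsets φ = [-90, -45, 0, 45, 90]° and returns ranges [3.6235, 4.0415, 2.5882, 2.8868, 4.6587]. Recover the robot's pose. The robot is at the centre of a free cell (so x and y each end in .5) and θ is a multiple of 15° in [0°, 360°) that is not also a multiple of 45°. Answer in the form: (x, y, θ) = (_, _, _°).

Enumerate (i+0.5, j+0.5, θ) over the 54 free cells and 16 admissible headings. For each, cast all 5 beams and compare to the given ranges.
  (1.5, 2.5, 300°): beam 1 = 0.5774 ≠ 3.6235 ✗
  (7.5, 1.5, 165°): beam 1 = 0.5176 ≠ 3.6235 ✗
  (3.5, 4.5, 75°): beam 1 = 5.6940 ≠ 3.6235 ✗
  (8.5, 1.5, 75°): beam 1 = 0.5176 ≠ 3.6235 ✗
  …
  (5.5, 5.5, 75°): r_1=3.6235, r_2=4.0415, r_3=2.5882, r_4=2.8868, r_5=4.6587 — all match ✓
No second candidate reproduces the full scan.

(x, y, θ) = (5.5, 5.5, 75°)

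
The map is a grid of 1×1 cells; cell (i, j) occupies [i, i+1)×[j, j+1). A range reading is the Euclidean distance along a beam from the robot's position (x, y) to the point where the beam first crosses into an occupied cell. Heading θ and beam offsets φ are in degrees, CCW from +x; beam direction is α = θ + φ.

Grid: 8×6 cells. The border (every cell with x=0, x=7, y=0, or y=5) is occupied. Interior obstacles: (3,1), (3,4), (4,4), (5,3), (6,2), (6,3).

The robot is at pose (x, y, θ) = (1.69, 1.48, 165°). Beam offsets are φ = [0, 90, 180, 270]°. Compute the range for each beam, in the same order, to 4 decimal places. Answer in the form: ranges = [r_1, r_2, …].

beam 1: φ=0°, α=165°
  direction (-0.9659, 0.2588); cell (1,1); t to first gridline: x 0.7143, y 2.0091 (then +1.0353 / +3.8637)
    (0,1) via x @ 0.7143  # hit
  → r_1 = 0.7143
beam 2: φ=90°, α=255°
  direction (-0.2588, -0.9659); cell (1,1); t to first gridline: x 2.6660, y 0.4969 (then +3.8637 / +1.0353)
    (1,0) via y @ 0.4969  # hit
  → r_2 = 0.4969
beam 3: φ=180°, α=345°
  direction (0.9659, -0.2588); cell (1,1); t to first gridline: x 0.3209, y 1.8546 (then +1.0353 / +3.8637)
    (2,1) via x @ 0.3209
    (3,1) via x @ 1.3562  # hit
  → r_3 = 1.3562
beam 4: φ=270°, α=75°
  direction (0.2588, 0.9659); cell (1,1); t to first gridline: x 1.1977, y 0.5383 (then +3.8637 / +1.0353)
    (1,2) via y @ 0.5383
    (2,2) via x @ 1.1977
    (2,3) via y @ 1.5736
    (2,4) via y @ 2.6089
    (2,5) via y @ 3.6442  # hit
  → r_4 = 3.6442

ranges = [0.7143, 0.4969, 1.3562, 3.6442]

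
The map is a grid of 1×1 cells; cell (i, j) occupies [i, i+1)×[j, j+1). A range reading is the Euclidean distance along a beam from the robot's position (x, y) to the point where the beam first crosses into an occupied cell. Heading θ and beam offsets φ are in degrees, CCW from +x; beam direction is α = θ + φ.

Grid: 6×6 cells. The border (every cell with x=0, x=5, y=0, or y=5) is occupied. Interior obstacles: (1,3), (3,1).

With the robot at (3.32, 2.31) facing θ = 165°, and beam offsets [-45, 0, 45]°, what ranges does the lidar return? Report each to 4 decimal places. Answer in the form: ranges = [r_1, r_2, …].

ranges = [3.1061, 2.4018, 2.6200]

beam 1: φ=-45°, α=120°
  d=(-0.5000,0.8660)  start (3,2)  tX=0.6400 tY=0.7967  stride 1/|dx|=2.0000 1/|dy|=1.1547
    cross x-line → (2,2), t=0.6400
    cross y-line → (2,3), t=0.7967
    cross y-line → (2,4), t=1.9514
    cross x-line → (1,4), t=2.6400
    cross y-line → (1,5), t=3.1061 (wall)
  → r_1 = 3.1061
beam 2: φ=0°, α=165°
  d=(-0.9659,0.2588)  start (3,2)  tX=0.3313 tY=2.6660  stride 1/|dx|=1.0353 1/|dy|=3.8637
    cross x-line → (2,2), t=0.3313
    cross x-line → (1,2), t=1.3666
    cross x-line → (0,2), t=2.4018 (wall)
  → r_2 = 2.4018
beam 3: φ=45°, α=210°
  d=(-0.8660,-0.5000)  start (3,2)  tX=0.3695 tY=0.6200  stride 1/|dx|=1.1547 1/|dy|=2.0000
    cross x-line → (2,2), t=0.3695
    cross y-line → (2,1), t=0.6200
    cross x-line → (1,1), t=1.5242
    cross y-line → (1,0), t=2.6200 (wall)
  → r_3 = 2.6200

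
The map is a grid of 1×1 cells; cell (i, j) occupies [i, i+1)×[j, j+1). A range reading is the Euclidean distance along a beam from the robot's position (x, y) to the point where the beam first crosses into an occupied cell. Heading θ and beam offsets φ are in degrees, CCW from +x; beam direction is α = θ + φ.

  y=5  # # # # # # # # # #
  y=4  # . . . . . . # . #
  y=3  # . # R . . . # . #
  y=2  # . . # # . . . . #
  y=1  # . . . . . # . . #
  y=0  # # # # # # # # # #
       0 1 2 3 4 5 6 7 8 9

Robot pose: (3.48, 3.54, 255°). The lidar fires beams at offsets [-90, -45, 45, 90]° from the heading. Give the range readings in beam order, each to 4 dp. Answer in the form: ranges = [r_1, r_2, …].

ranges = [0.4969, 0.5543, 0.6235, 5.7147]

beam 1: φ=-90°, α=165°
  direction (-0.9659, 0.2588); cell (3,3); t to first gridline: x 0.4969, y 1.7773 (then +1.0353 / +3.8637)
    (2,3) via x @ 0.4969  # hit
  → r_1 = 0.4969
beam 2: φ=-45°, α=210°
  direction (-0.8660, -0.5000); cell (3,3); t to first gridline: x 0.5543, y 1.0800 (then +1.1547 / +2.0000)
    (2,3) via x @ 0.5543  # hit
  → r_2 = 0.5543
beam 3: φ=45°, α=300°
  direction (0.5000, -0.8660); cell (3,3); t to first gridline: x 1.0400, y 0.6235 (then +2.0000 / +1.1547)
    (3,2) via y @ 0.6235  # hit
  → r_3 = 0.6235
beam 4: φ=90°, α=345°
  direction (0.9659, -0.2588); cell (3,3); t to first gridline: x 0.5383, y 2.0864 (then +1.0353 / +3.8637)
    (4,3) via x @ 0.5383
    (5,3) via x @ 1.5736
    (5,2) via y @ 2.0864
    (6,2) via x @ 2.6089
    (7,2) via x @ 3.6442
    (8,2) via x @ 4.6794
    (9,2) via x @ 5.7147  # hit
  → r_4 = 5.7147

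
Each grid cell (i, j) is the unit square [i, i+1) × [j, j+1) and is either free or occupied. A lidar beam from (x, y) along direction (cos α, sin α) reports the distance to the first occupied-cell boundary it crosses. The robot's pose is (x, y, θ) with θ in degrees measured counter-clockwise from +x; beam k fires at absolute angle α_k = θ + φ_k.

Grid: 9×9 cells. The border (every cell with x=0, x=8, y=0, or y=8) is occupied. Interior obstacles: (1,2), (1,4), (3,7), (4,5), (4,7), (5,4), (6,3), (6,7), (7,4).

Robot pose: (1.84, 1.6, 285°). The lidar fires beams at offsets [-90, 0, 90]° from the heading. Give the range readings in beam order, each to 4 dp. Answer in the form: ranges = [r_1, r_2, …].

ranges = [0.8696, 0.6212, 6.3773]

beam 1: φ=-90°, α=195°
  dir = (cos 195°, sin 195°) = (-0.9659, -0.2588); from cell (1,1)
  next x-line at t=0.8696, next y-line at t=2.3182; Δt_x=1.0353, Δt_y=3.8637
    x: enter (0,1) at t=0.8696 ← occupied
  → r_1 = 0.8696
beam 2: φ=0°, α=285°
  dir = (cos 285°, sin 285°) = (0.2588, -0.9659); from cell (1,1)
  next x-line at t=0.6182, next y-line at t=0.6212; Δt_x=3.8637, Δt_y=1.0353
    x: enter (2,1) at t=0.6182
    y: enter (2,0) at t=0.6212 ← occupied
  → r_2 = 0.6212
beam 3: φ=90°, α=15°
  dir = (cos 15°, sin 15°) = (0.9659, 0.2588); from cell (1,1)
  next x-line at t=0.1656, next y-line at t=1.5455; Δt_x=1.0353, Δt_y=3.8637
    x: enter (2,1) at t=0.1656
    x: enter (3,1) at t=1.2009
    y: enter (3,2) at t=1.5455
    x: enter (4,2) at t=2.2362
    x: enter (5,2) at t=3.2715
    x: enter (6,2) at t=4.3067
    x: enter (7,2) at t=5.3420
    y: enter (7,3) at t=5.4092
    x: enter (8,3) at t=6.3773 ← occupied
  → r_3 = 6.3773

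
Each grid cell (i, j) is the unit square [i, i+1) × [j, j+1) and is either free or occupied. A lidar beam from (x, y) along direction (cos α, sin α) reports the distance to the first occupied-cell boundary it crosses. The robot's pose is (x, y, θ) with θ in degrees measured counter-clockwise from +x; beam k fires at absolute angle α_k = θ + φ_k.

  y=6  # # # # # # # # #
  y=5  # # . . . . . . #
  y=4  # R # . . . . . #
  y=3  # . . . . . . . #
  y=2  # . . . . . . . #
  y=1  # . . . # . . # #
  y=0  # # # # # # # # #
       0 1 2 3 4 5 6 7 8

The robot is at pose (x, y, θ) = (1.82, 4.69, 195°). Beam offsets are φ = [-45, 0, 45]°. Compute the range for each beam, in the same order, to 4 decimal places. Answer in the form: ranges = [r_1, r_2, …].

ranges = [0.6200, 0.8489, 1.6400]

beam 1: φ=-45°, α=150°
  cosα=-0.8660 sinα=0.5000 | (1,4) | tMaxX 0.9469 tMaxY 0.6200 | tΔX 1.1547 tΔY 2.0000
    t=0.6200 [y] (1,5) — stop
  → r_1 = 0.6200
beam 2: φ=0°, α=195°
  cosα=-0.9659 sinα=-0.2588 | (1,4) | tMaxX 0.8489 tMaxY 2.6660 | tΔX 1.0353 tΔY 3.8637
    t=0.8489 [x] (0,4) — stop
  → r_2 = 0.8489
beam 3: φ=45°, α=240°
  cosα=-0.5000 sinα=-0.8660 | (1,4) | tMaxX 1.6400 tMaxY 0.7967 | tΔX 2.0000 tΔY 1.1547
    t=0.7967 [y] (1,3)
    t=1.6400 [x] (0,3) — stop
  → r_3 = 1.6400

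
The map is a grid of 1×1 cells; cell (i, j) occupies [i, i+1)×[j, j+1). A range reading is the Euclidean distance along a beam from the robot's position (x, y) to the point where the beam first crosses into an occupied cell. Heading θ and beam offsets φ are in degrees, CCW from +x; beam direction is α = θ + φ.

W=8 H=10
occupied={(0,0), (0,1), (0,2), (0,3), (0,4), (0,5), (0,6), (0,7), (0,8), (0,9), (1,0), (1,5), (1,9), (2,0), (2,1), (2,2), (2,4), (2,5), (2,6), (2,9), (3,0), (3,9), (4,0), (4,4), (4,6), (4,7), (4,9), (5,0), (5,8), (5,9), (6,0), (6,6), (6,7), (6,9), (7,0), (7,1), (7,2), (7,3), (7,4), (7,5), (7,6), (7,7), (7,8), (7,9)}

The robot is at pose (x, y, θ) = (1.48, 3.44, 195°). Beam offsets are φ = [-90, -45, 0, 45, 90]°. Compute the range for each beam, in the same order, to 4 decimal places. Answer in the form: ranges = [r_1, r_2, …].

beam 1: φ=-90°, α=105°
  direction (-0.2588, 0.9659); cell (1,3); t to first gridline: x 1.8546, y 0.5798 (then +3.8637 / +1.0353)
    (1,4) via y @ 0.5798
    (1,5) via y @ 1.6150  # hit
  → r_1 = 1.6150
beam 2: φ=-45°, α=150°
  direction (-0.8660, 0.5000); cell (1,3); t to first gridline: x 0.5543, y 1.1200 (then +1.1547 / +2.0000)
    (0,3) via x @ 0.5543  # hit
  → r_2 = 0.5543
beam 3: φ=0°, α=195°
  direction (-0.9659, -0.2588); cell (1,3); t to first gridline: x 0.4969, y 1.7000 (then +1.0353 / +3.8637)
    (0,3) via x @ 0.4969  # hit
  → r_3 = 0.4969
beam 4: φ=45°, α=240°
  direction (-0.5000, -0.8660); cell (1,3); t to first gridline: x 0.9600, y 0.5081 (then +2.0000 / +1.1547)
    (1,2) via y @ 0.5081
    (0,2) via x @ 0.9600  # hit
  → r_4 = 0.9600
beam 5: φ=90°, α=285°
  direction (0.2588, -0.9659); cell (1,3); t to first gridline: x 2.0091, y 0.4555 (then +3.8637 / +1.0353)
    (1,2) via y @ 0.4555
    (1,1) via y @ 1.4908
    (2,1) via x @ 2.0091  # hit
  → r_5 = 2.0091

ranges = [1.6150, 0.5543, 0.4969, 0.9600, 2.0091]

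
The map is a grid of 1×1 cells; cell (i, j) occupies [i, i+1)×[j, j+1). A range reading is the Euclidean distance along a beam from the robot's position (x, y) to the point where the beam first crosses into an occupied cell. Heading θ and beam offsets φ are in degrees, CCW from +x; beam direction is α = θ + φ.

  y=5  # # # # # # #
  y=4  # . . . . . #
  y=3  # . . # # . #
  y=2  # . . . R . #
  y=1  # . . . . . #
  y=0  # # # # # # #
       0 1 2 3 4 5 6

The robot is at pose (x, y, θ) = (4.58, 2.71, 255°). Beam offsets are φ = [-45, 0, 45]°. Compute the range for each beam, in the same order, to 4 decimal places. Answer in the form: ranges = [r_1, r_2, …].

beam 1: φ=-45°, α=210°
  cosα=-0.8660 sinα=-0.5000 | (4,2) | tMaxX 0.6697 tMaxY 1.4200 | tΔX 1.1547 tΔY 2.0000
    t=0.6697 [x] (3,2)
    t=1.4200 [y] (3,1)
    t=1.8244 [x] (2,1)
    t=2.9791 [x] (1,1)
    t=3.4200 [y] (1,0) — stop
  → r_1 = 3.4200
beam 2: φ=0°, α=255°
  cosα=-0.2588 sinα=-0.9659 | (4,2) | tMaxX 2.2409 tMaxY 0.7350 | tΔX 3.8637 tΔY 1.0353
    t=0.7350 [y] (4,1)
    t=1.7703 [y] (4,0) — stop
  → r_2 = 1.7703
beam 3: φ=45°, α=300°
  cosα=0.5000 sinα=-0.8660 | (4,2) | tMaxX 0.8400 tMaxY 0.8198 | tΔX 2.0000 tΔY 1.1547
    t=0.8198 [y] (4,1)
    t=0.8400 [x] (5,1)
    t=1.9745 [y] (5,0) — stop
  → r_3 = 1.9745

ranges = [3.4200, 1.7703, 1.9745]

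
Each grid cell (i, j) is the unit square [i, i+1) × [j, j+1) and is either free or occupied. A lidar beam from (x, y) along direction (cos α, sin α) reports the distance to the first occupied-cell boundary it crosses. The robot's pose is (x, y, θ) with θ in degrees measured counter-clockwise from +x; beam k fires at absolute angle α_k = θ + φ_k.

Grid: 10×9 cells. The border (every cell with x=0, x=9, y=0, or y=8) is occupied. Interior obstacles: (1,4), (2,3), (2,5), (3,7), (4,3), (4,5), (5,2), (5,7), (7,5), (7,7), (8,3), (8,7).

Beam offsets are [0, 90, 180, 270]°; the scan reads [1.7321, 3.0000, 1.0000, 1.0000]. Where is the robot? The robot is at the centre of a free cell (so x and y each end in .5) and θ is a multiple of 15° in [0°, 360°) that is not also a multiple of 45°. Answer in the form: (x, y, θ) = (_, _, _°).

Enumerate (i+0.5, j+0.5, θ) over the 44 free cells and 16 admissible headings. For each, cast all 4 beams and compare to the given ranges.
  (7.5, 4.5, 255°): beam 1 = 3.6235 ≠ 1.7321 ✗
  (1.5, 6.5, 240°): beam 1 = 1.0000 ≠ 1.7321 ✗
  (8.5, 4.5, 300°): beam 1 = 0.5774 ≠ 1.7321 ✗
  (5.5, 5.5, 300°): beam 1 = 5.1962 ≠ 1.7321 ✗
  …
  (3.5, 2.5, 240°): r_1=1.7321, r_2=3.0000, r_3=1.0000, r_4=1.0000 — all match ✓
No second candidate reproduces the full scan.

(x, y, θ) = (3.5, 2.5, 240°)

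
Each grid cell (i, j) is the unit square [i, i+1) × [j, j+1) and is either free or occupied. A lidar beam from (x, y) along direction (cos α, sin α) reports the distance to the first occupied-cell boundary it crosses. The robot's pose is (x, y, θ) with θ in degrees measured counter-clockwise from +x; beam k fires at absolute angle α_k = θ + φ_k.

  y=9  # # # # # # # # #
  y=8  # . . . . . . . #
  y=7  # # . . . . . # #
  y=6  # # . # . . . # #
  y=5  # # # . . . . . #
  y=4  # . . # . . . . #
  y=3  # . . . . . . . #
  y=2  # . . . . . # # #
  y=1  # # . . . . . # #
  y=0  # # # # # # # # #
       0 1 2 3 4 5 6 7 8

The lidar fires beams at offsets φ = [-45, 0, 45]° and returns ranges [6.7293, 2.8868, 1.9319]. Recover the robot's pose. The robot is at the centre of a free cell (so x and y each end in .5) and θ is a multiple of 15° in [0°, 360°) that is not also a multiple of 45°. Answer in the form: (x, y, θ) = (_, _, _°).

Candidates: 44 free-cell centres × 16 headings = 704 poses. Raycast each; keep the one whose scan matches to 4 dp.
  (3.5, 8.5, 15°): beam 1 = 4.0415 ≠ 6.7293 ✗
  (2.5, 4.5, 345°): beam 1 = 4.0415 ≠ 6.7293 ✗
  (5.5, 1.5, 150°): beam 1 = 7.7646 ≠ 6.7293 ✗
  (3.5, 2.5, 285°): beam 1 = 1.7321 ≠ 6.7293 ✗
  (2.5, 8.5, 240°): beam 1 = 1.5529 ≠ 6.7293 ✗
  …
  (1.5, 2.5, 60°): r_1=6.7293, r_2=2.8868, r_3=1.9319 — all match ✓
No second candidate reproduces the full scan.

(x, y, θ) = (1.5, 2.5, 60°)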